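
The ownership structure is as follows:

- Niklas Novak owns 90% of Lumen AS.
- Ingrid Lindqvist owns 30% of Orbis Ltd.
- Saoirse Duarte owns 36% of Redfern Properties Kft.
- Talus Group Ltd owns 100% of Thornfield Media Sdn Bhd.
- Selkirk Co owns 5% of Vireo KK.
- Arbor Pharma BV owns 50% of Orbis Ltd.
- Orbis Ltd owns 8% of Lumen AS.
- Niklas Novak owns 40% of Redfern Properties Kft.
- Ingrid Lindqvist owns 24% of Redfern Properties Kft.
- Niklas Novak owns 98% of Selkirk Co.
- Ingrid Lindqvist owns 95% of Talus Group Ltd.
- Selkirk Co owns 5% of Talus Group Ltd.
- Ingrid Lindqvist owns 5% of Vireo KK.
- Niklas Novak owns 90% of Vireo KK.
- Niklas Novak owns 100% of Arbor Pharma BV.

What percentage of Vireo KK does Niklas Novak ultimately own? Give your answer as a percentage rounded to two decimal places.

Niklas reaches Vireo along 2 paths.
Via Selkirk: 98% × 5% = 4.9%.
Direct stake: 90% = 90%.
Total: 4.9% + 90% = 94.9%.
Rounded: 94.90%.

94.90%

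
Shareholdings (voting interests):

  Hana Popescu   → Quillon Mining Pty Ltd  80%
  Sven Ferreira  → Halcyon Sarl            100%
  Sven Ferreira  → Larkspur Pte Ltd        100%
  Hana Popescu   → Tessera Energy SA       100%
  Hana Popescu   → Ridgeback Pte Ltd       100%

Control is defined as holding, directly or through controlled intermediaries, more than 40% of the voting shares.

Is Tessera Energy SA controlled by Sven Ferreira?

No

Sven holds 100% of Halcyon, so Sven controls Halcyon.
Sven holds 100% of Larkspur, so Sven controls Larkspur.
Neither Sven nor any entity Sven controls holds any voting interest in Tessera.
So Sven does not control Tessera.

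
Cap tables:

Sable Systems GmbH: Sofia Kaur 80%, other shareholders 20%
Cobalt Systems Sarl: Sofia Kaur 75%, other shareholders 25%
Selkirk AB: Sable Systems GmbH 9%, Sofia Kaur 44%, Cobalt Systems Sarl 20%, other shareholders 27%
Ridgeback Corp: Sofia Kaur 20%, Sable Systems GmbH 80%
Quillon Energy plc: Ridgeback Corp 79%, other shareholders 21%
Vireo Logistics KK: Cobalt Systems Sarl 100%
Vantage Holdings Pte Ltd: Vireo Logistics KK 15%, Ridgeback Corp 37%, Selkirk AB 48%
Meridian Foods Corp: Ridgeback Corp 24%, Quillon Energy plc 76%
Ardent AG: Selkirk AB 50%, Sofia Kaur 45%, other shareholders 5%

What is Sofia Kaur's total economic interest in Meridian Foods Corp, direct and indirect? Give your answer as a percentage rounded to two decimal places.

70.59%

Sofia reaches Meridian along 4 paths.
Via Ridgeback: 20% × 24% = 4.8%.
Via Sable → Ridgeback: 80% × 80% × 24% = 15.36%.
Via Ridgeback → Quillon: 20% × 79% × 76% = 12.008%.
Via Sable → Ridgeback → Quillon: 80% × 80% × 79% × 76% = 38.4256%.
Total: 4.8% + 15.36% + 12.008% + 38.4256% = 70.5936%.
Rounded: 70.59%.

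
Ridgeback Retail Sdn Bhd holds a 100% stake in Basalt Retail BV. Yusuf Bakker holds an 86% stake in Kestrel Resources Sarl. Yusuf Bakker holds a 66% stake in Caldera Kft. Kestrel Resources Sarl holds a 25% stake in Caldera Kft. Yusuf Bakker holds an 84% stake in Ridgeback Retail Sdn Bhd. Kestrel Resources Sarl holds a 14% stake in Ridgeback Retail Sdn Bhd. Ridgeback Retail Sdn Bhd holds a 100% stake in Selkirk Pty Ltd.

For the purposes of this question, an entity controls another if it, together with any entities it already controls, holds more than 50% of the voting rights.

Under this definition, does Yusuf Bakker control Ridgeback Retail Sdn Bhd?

Yusuf holds 86% of Kestrel, so Yusuf controls Kestrel.
Yusuf and Kestrel together hold 84% + 14% = 98% of Ridgeback, so Yusuf controls Ridgeback.

Yes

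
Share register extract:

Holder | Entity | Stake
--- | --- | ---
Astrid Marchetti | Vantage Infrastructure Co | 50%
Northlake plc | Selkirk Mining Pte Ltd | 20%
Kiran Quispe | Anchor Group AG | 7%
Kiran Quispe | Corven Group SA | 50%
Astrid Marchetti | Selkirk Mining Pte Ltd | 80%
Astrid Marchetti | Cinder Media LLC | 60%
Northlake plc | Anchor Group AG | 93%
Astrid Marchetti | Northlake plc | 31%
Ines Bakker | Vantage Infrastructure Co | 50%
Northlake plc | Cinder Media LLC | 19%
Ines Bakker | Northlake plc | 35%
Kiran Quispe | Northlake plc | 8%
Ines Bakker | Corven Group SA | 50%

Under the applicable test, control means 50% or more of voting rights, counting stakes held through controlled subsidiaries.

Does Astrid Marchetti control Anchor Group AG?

No

Astrid holds 50% of Vantage, so Astrid controls Vantage.
Astrid holds 60% of Cinder, so Astrid controls Cinder.
Astrid holds 80% of Selkirk, so Astrid controls Selkirk.
Neither Astrid nor any entity Astrid controls holds any voting interest in Anchor.
So Astrid does not control Anchor.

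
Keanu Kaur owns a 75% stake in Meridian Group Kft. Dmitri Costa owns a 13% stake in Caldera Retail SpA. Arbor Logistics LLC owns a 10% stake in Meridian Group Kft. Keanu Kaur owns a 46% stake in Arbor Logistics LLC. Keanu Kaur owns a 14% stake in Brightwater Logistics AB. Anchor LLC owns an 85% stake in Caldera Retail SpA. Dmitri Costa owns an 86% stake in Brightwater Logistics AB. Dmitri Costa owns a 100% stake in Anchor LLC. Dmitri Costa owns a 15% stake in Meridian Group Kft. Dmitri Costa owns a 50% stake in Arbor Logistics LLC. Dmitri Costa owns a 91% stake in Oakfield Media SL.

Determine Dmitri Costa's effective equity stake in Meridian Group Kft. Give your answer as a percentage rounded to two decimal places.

20.00%

Dmitri reaches Meridian along 2 paths.
Via Arbor: 50% × 10% = 5%.
Direct stake: 15% = 15%.
Total: 5% + 15% = 20%.
Rounded: 20.00%.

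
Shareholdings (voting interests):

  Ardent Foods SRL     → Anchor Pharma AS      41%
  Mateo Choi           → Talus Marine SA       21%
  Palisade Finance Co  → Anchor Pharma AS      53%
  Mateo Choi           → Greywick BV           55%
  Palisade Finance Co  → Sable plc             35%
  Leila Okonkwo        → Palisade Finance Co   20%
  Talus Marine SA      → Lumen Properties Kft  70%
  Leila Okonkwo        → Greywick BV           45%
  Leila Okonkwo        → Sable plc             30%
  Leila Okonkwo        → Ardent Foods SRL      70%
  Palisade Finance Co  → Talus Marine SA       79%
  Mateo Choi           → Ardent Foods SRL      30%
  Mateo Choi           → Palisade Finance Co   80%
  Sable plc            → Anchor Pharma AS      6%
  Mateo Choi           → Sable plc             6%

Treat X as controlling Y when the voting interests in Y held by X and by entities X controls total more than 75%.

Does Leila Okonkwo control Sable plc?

No

Leila's largest direct stake is 70% in Ardent, which does not meet the threshold, so Leila controls no company.
In Sable, Leila's side holds only 30%, not > 75%.
So Leila does not control Sable.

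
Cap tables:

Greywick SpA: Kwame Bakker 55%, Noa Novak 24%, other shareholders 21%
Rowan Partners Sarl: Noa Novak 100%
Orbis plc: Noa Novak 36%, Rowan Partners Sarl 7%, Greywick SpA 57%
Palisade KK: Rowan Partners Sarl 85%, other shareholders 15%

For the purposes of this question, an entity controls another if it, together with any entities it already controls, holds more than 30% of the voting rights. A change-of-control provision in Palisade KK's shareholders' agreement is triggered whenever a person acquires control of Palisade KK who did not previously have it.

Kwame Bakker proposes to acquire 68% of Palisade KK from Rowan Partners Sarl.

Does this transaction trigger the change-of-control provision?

Yes

The purchase adds only to Kwame's holdings (Rowan's stake shrinks), so Kwame is the only person who could newly come to control Palisade.
Kwame holds 55% of Greywick, so Kwame controls Greywick.
Greywick holds 57% of Orbis, so Kwame controls Orbis.
Neither Kwame nor any entity Kwame controls holds any voting interest in Palisade.
So before the transaction, Kwame does not control Palisade.
After the purchase, Kwame holds 68% of Palisade directly, and Rowan's stake falls to 17%.
Kwame holds 68% of Palisade, so Kwame controls Palisade.
Kwame did not control Palisade before and does after, so the clause is triggered.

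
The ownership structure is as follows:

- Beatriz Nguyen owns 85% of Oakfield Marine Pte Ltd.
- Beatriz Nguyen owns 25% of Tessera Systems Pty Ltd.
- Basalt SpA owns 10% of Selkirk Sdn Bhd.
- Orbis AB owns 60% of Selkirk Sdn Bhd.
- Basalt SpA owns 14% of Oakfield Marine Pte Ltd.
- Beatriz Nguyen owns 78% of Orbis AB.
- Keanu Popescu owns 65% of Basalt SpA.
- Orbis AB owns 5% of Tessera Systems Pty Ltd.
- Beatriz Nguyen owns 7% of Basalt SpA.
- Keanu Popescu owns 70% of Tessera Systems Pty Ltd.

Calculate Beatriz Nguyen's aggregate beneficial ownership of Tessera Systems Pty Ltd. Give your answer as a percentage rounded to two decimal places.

Beatriz reaches Tessera along 2 paths.
Direct stake: 25% = 25%.
Via Orbis: 78% × 5% = 3.9%.
Total: 25% + 3.9% = 28.9%.
Rounded: 28.90%.

28.90%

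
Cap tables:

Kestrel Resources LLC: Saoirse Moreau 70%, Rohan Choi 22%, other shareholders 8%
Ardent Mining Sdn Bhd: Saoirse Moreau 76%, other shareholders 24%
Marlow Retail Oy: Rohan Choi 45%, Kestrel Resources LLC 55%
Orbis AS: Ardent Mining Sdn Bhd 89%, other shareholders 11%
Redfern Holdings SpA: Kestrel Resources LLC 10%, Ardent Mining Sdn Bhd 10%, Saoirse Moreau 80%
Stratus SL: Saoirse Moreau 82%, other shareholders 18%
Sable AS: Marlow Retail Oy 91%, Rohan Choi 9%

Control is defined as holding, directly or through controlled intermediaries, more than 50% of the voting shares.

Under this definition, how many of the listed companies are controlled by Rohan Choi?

Rohan's largest direct stake is 45% in Marlow, which does not meet the threshold.
Rohan controls 0 companies.

0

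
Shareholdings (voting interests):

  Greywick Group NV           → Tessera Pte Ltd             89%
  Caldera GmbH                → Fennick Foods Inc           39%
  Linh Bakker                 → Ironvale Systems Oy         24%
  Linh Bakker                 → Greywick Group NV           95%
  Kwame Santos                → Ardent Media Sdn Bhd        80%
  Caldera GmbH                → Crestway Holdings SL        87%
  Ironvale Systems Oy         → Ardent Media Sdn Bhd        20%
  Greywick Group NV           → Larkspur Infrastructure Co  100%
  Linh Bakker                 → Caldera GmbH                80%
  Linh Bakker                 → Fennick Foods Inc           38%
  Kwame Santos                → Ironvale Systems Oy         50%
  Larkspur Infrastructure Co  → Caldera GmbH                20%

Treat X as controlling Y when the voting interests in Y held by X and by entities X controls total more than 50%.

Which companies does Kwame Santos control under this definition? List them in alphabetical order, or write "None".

Ardent Media Sdn Bhd

Kwame holds 80% of Ardent, so Kwame controls Ardent.
No other company's threshold is met.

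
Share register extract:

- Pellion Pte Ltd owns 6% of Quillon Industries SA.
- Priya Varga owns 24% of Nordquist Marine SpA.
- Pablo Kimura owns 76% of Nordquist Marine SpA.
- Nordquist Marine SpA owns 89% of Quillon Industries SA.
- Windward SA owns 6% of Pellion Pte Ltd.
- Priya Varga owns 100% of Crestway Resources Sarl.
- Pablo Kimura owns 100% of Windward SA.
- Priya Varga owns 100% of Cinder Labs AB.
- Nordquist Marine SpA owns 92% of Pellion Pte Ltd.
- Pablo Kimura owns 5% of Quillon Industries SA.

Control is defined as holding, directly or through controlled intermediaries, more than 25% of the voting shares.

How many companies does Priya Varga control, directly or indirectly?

Priya holds 100% of Crestway, so Priya controls Crestway.
Priya holds 100% of Cinder, so Priya controls Cinder.
No other company's threshold is met.
Priya controls 2 companies.

2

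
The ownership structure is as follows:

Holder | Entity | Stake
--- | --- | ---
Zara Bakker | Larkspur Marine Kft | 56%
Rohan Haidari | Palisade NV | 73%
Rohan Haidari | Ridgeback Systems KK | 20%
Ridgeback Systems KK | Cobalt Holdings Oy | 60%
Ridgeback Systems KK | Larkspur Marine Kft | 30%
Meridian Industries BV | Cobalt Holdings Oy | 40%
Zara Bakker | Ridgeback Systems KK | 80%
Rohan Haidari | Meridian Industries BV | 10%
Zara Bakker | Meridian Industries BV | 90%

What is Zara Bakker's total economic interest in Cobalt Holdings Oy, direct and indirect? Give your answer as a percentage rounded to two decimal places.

Zara reaches Cobalt along 2 paths.
Via Ridgeback: 80% × 60% = 48%.
Via Meridian: 90% × 40% = 36%.
Total: 48% + 36% = 84%.
Rounded: 84.00%.

84.00%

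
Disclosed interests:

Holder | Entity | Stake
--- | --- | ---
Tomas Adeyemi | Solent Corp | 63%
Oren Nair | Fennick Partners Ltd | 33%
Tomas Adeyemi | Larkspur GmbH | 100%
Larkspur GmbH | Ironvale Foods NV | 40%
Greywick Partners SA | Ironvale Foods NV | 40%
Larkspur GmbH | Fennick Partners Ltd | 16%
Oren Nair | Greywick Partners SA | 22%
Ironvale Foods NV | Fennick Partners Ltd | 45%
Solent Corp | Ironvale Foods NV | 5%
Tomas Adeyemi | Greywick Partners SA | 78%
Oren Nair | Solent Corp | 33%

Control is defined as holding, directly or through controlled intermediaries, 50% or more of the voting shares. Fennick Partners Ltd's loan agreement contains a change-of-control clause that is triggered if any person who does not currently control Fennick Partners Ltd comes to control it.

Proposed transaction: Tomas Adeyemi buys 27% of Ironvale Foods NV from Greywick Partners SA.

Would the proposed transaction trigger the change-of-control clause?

No

The purchase adds only to Tomas's holdings (Greywick's stake shrinks), so Tomas is the only person who could newly come to control Fennick.
Tomas holds 100% of Larkspur, so Tomas controls Larkspur.
Tomas holds 63% of Solent, so Tomas controls Solent.
Tomas holds 78% of Greywick, so Tomas controls Greywick.
Larkspur and Greywick and Solent together hold 40% + 40% + 5% = 85% of Ironvale, so Tomas controls Ironvale.
Ironvale and Larkspur together hold 45% + 16% = 61% of Fennick, so Tomas controls Fennick.
So Tomas already controls Fennick before the transaction.
After the purchase, Tomas holds 27% of Ironvale directly, and Greywick's stake falls to 13%.
Tomas controlled Fennick already, so this is not a new person acquiring control; every other person's position is unchanged or reduced.
No new person acquires control, so the clause is not triggered.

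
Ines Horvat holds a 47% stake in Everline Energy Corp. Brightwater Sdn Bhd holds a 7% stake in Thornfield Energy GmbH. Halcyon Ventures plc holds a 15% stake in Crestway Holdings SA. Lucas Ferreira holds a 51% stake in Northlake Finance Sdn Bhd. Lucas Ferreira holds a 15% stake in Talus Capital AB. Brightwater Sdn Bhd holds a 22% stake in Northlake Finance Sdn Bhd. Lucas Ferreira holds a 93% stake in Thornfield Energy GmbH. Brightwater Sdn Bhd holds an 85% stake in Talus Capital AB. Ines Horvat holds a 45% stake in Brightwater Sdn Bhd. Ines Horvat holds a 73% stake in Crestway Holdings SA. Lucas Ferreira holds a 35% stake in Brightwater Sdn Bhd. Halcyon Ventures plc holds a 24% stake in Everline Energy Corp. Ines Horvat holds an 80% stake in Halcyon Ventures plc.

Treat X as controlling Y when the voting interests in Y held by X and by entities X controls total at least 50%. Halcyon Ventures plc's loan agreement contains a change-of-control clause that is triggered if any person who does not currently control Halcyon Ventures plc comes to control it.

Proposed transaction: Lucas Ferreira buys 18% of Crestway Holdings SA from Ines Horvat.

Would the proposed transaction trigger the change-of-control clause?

No

The purchase adds only to Lucas's holdings (Ines's stake shrinks), so Lucas is the only person who could newly come to control Halcyon.
Lucas holds 51% of Northlake, so Lucas controls Northlake.
Lucas holds 93% of Thornfield, so Lucas controls Thornfield.
Neither Lucas nor any entity Lucas controls holds any voting interest in Halcyon.
So before the transaction, Lucas does not control Halcyon.
After the purchase, Lucas holds 18% of Crestway directly, and Ines's stake falls to 55%.
Lucas's side now holds 18% of Crestway, not ≥ 50%, so Lucas still does not control Crestway.
After the transaction, neither Lucas nor any entity Lucas controls holds a voting interest in Halcyon, so Lucas still does not control it.
No new person acquires control, so the clause is not triggered.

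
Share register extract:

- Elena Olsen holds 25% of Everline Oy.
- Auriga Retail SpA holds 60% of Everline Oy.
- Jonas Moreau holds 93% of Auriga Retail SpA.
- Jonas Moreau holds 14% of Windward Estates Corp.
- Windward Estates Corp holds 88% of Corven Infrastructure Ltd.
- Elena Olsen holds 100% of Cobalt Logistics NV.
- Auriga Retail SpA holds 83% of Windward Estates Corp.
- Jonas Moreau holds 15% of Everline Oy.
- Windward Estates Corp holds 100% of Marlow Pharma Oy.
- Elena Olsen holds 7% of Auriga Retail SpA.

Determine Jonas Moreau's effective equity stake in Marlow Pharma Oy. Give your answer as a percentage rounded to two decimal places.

Jonas reaches Marlow along 2 paths.
Via Windward: 14% × 100% = 14%.
Via Auriga → Windward: 93% × 83% × 100% = 77.19%.
Total: 14% + 77.19% = 91.19%.

91.19%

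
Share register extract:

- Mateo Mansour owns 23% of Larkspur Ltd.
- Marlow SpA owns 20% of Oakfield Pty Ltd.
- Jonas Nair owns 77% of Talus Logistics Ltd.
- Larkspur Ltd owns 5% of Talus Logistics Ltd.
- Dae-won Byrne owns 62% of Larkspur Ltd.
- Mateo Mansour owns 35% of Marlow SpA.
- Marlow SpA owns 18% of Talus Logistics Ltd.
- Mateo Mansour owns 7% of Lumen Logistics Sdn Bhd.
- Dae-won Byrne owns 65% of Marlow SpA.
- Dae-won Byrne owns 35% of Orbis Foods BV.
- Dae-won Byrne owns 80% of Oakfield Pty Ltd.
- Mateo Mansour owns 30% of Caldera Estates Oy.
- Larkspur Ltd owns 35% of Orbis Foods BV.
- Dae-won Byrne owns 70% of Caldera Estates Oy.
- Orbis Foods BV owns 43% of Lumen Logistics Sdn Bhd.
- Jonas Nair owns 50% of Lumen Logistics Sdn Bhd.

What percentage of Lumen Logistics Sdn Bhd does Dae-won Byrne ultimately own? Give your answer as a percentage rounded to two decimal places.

24.38%

Dae-won reaches Lumen along 2 paths.
Via Orbis: 35% × 43% = 15.05%.
Via Larkspur → Orbis: 62% × 35% × 43% = 9.331%.
Total: 15.05% + 9.331% = 24.381%.
Rounded: 24.38%.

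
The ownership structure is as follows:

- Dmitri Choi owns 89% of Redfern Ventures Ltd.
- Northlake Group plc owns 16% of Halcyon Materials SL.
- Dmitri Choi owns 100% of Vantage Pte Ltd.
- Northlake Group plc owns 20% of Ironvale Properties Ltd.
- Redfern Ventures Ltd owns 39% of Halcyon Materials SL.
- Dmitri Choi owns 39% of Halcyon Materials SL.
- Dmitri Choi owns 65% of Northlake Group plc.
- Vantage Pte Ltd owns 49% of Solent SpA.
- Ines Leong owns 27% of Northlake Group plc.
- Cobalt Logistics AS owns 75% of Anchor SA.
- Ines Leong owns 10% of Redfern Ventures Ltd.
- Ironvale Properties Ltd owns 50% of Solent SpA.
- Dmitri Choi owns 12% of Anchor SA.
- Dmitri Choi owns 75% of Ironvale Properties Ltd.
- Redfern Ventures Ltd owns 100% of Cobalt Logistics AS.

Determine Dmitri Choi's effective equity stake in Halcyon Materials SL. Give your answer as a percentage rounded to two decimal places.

Dmitri reaches Halcyon along 3 paths.
Direct stake: 39% = 39%.
Via Redfern: 89% × 39% = 34.71%.
Via Northlake: 65% × 16% = 10.4%.
Total: 39% + 34.71% + 10.4% = 84.11%.

84.11%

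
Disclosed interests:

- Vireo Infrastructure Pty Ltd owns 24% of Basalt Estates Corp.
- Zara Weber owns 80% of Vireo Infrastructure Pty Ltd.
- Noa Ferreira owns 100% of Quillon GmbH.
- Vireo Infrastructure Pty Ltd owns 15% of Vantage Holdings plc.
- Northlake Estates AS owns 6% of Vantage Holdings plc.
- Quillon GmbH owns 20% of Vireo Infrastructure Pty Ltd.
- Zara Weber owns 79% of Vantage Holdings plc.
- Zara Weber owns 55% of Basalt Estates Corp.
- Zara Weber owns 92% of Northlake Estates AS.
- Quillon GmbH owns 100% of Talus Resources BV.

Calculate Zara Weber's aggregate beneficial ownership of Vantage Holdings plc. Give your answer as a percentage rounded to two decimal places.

96.52%

Zara reaches Vantage along 3 paths.
Via Vireo: 80% × 15% = 12%.
Direct stake: 79% = 79%.
Via Northlake: 92% × 6% = 5.52%.
Total: 12% + 79% + 5.52% = 96.52%.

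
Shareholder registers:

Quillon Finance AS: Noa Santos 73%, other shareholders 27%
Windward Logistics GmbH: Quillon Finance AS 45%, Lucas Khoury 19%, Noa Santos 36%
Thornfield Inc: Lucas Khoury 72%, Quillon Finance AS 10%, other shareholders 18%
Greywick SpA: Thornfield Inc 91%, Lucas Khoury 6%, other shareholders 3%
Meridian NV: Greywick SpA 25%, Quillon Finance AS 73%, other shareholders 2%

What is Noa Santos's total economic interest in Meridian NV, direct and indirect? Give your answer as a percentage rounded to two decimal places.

54.95%

Noa reaches Meridian along 2 paths.
Via Quillon → Thornfield → Greywick: 73% × 10% × 91% × 25% = 1.66075%.
Via Quillon: 73% × 73% = 53.29%.
Total: 1.66075% + 53.29% = 54.95075%.
Rounded: 54.95%.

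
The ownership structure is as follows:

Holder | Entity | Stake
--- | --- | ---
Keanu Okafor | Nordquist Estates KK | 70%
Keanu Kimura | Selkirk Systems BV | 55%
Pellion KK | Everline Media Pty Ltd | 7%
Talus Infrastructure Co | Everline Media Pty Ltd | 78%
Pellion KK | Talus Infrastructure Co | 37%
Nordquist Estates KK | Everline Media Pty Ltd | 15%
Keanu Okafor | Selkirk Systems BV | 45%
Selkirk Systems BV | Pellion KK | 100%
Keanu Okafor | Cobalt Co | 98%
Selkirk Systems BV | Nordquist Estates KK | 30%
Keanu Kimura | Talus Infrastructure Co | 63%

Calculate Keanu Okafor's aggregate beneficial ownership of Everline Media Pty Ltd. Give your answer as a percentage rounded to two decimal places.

Keanu Okafor reaches Everline along 4 paths.
Via Selkirk → Nordquist: 45% × 30% × 15% = 2.025%.
Via Nordquist: 70% × 15% = 10.5%.
Via Selkirk → Pellion: 45% × 100% × 7% = 3.15%.
Via Selkirk → Pellion → Talus: 45% × 100% × 37% × 78% = 12.987%.
Total: 2.025% + 10.5% + 3.15% + 12.987% = 28.662%.
Rounded: 28.66%.

28.66%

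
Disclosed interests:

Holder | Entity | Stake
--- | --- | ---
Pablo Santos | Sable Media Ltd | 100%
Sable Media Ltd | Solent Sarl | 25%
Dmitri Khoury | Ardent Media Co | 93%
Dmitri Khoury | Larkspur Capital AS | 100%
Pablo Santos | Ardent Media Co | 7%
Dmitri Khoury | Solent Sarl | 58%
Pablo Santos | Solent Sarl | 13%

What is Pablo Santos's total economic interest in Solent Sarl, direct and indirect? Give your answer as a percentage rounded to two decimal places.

Pablo reaches Solent along 2 paths.
Via Sable: 100% × 25% = 25%.
Direct stake: 13% = 13%.
Total: 25% + 13% = 38%.
Rounded: 38.00%.

38.00%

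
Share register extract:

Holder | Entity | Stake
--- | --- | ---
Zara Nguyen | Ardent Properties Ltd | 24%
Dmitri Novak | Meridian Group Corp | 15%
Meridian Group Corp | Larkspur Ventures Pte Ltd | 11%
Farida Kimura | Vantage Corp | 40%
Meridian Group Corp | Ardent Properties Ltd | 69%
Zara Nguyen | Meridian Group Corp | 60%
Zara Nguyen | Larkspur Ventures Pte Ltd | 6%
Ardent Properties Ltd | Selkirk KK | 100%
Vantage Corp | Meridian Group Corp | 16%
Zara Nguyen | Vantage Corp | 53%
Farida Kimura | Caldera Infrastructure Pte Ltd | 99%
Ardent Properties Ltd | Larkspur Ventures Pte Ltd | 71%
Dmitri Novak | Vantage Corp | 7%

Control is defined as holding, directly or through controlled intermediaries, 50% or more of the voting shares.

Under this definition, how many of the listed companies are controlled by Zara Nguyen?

Zara holds 53% of Vantage, so Zara controls Vantage.
Zara and Vantage together hold 60% + 16% = 76% of Meridian, so Zara controls Meridian.
Zara and Meridian together hold 24% + 69% = 93% of Ardent, so Zara controls Ardent.
Zara and Meridian and Ardent together hold 6% + 11% + 71% = 88% of Larkspur, so Zara controls Larkspur.
Ardent holds 100% of Selkirk, so Zara controls Selkirk.
No other company's threshold is met.
Zara controls 5 companies.

5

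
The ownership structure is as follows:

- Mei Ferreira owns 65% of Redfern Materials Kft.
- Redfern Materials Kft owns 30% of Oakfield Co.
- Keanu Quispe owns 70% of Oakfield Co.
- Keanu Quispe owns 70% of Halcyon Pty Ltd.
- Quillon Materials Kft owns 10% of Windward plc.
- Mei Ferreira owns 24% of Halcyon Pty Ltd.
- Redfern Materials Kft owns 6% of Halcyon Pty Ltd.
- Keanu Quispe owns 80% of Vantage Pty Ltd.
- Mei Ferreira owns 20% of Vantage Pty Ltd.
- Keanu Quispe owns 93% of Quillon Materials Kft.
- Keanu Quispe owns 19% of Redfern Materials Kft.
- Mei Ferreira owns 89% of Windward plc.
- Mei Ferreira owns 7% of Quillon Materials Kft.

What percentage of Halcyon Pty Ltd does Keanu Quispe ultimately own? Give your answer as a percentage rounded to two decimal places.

Keanu reaches Halcyon along 2 paths.
Direct stake: 70% = 70%.
Via Redfern: 19% × 6% = 1.14%.
Total: 70% + 1.14% = 71.14%.

71.14%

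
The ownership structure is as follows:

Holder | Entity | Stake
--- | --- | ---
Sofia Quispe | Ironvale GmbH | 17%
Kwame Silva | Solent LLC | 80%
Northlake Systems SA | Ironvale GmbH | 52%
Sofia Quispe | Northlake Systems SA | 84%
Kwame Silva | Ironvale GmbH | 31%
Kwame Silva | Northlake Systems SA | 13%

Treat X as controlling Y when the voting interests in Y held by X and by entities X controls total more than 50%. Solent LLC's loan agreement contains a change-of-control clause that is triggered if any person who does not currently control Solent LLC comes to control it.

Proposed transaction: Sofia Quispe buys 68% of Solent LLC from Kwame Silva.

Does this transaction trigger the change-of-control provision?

Yes

The purchase adds only to Sofia's holdings (Kwame's stake shrinks), so Sofia is the only person who could newly come to control Solent.
Sofia holds 84% of Northlake, so Sofia controls Northlake.
Northlake and Sofia together hold 52% + 17% = 69% of Ironvale, so Sofia controls Ironvale.
Neither Sofia nor any entity Sofia controls holds any voting interest in Solent.
So before the transaction, Sofia does not control Solent.
After the purchase, Sofia holds 68% of Solent directly, and Kwame's stake falls to 12%.
Sofia holds 68% of Solent, so Sofia controls Solent.
Sofia did not control Solent before and does after, so the clause is triggered.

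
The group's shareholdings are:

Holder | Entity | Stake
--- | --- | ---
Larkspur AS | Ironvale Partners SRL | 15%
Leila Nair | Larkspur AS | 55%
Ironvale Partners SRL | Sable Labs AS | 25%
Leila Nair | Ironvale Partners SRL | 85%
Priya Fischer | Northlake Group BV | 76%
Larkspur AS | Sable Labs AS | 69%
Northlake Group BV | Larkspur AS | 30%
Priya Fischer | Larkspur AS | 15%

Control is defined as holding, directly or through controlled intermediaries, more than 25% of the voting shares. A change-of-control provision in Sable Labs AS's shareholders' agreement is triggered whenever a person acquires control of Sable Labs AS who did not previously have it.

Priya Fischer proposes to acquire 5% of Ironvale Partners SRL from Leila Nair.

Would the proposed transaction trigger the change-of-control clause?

No

The purchase adds only to Priya's holdings (Leila's stake shrinks), so Priya is the only person who could newly come to control Sable.
Priya holds 76% of Northlake, so Priya controls Northlake.
Northlake and Priya together hold 30% + 15% = 45% of Larkspur, so Priya controls Larkspur.
Larkspur holds 69% of Sable, so Priya controls Sable.
So Priya already controls Sable before the transaction.
After the purchase, Priya holds 5% of Ironvale directly, and Leila's stake falls to 80%.
Priya controlled Sable already, so this is not a new person acquiring control; every other person's position is unchanged or reduced.
No new person acquires control, so the clause is not triggered.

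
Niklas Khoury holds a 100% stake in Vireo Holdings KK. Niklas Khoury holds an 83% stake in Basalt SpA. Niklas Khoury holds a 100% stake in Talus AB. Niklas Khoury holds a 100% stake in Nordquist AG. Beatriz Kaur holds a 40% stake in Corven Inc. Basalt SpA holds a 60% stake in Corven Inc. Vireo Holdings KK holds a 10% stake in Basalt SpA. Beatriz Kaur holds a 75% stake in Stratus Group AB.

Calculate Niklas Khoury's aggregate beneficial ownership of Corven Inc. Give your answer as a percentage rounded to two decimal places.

55.80%

Niklas reaches Corven along 2 paths.
Via Basalt: 83% × 60% = 49.8%.
Via Vireo → Basalt: 100% × 10% × 60% = 6%.
Total: 49.8% + 6% = 55.8%.
Rounded: 55.80%.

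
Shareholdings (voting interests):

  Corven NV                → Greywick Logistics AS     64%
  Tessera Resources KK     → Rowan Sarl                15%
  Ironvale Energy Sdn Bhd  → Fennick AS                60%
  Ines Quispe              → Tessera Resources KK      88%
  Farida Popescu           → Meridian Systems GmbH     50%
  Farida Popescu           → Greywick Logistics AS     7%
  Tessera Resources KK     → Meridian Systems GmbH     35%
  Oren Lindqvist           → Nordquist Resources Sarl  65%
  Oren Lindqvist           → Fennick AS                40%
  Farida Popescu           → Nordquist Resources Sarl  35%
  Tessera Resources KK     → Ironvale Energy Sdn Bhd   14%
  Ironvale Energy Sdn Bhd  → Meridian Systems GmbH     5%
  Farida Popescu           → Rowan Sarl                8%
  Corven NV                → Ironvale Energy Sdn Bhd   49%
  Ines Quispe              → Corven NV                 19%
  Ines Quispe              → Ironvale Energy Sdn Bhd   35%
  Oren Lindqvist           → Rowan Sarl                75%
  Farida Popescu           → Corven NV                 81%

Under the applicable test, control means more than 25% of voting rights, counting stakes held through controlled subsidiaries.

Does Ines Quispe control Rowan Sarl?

Ines holds 88% of Tessera, so Ines controls Tessera.
Tessera and Ines together hold 14% + 35% = 49% of Ironvale, so Ines controls Ironvale.
Ironvale and Tessera together hold 5% + 35% = 40% of Meridian, so Ines controls Meridian.
Ironvale holds 60% of Fennick, so Ines controls Fennick.
In Rowan, Ines's side holds only 15%, not > 25%.
So Ines does not control Rowan.

No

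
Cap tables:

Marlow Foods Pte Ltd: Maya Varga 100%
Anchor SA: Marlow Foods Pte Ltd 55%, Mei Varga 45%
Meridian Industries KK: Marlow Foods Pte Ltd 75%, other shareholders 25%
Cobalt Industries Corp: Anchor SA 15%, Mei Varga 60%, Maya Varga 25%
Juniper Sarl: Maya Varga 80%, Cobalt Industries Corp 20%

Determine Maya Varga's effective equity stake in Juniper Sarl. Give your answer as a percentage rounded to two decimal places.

Maya reaches Juniper along 3 paths.
Direct stake: 80% = 80%.
Via Marlow → Anchor → Cobalt: 100% × 55% × 15% × 20% = 1.65%.
Via Cobalt: 25% × 20% = 5%.
Total: 80% + 1.65% + 5% = 86.65%.

86.65%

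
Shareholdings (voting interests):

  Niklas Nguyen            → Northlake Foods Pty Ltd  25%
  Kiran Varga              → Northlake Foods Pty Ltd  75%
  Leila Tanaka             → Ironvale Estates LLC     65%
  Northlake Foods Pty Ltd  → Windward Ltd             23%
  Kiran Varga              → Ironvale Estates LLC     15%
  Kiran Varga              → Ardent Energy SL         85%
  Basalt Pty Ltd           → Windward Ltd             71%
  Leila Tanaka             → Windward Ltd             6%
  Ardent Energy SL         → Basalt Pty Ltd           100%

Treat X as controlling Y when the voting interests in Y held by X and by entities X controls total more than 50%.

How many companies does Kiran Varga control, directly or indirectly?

4

Kiran holds 75% of Northlake, so Kiran controls Northlake.
Kiran holds 85% of Ardent, so Kiran controls Ardent.
Ardent holds 100% of Basalt, so Kiran controls Basalt.
Basalt and Northlake together hold 71% + 23% = 94% of Windward, so Kiran controls Windward.
No other company's threshold is met.
Kiran controls 4 companies.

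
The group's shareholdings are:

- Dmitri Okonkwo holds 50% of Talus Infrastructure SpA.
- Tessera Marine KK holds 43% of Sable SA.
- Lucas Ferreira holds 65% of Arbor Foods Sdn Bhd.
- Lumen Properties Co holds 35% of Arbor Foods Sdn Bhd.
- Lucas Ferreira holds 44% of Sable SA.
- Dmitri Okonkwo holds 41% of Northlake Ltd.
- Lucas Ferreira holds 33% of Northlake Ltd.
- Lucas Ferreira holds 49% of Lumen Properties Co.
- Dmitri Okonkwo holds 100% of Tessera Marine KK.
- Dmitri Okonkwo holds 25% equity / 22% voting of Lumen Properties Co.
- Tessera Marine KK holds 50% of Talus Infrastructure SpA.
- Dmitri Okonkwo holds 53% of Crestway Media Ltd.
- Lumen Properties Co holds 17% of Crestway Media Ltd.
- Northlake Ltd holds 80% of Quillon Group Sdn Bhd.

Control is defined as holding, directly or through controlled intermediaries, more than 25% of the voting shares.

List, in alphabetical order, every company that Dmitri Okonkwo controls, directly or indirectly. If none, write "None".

Crestway Media Ltd, Northlake Ltd, Quillon Group Sdn Bhd, Sable SA, Talus Infrastructure SpA, Tessera Marine KK

Dmitri holds 53% of Crestway, so Dmitri controls Crestway.
Dmitri holds 100% of Tessera, so Dmitri controls Tessera.
Dmitri holds 41% of Northlake, so Dmitri controls Northlake.
Tessera holds 43% of Sable, so Dmitri controls Sable.
Northlake holds 80% of Quillon, so Dmitri controls Quillon.
Tessera and Dmitri together hold 50% + 50% = 100% of Talus, so Dmitri controls Talus.
No other company's threshold is met.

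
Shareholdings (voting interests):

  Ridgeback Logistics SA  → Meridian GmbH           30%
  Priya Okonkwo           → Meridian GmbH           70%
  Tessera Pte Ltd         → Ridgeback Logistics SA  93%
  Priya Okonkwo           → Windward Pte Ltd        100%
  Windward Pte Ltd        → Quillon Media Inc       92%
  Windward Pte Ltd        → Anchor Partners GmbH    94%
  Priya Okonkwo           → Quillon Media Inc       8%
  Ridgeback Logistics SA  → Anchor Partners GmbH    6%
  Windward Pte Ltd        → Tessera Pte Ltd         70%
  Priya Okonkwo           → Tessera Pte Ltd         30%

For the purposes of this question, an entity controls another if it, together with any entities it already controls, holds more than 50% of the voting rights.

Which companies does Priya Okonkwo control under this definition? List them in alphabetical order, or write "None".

Anchor Partners GmbH, Meridian GmbH, Quillon Media Inc, Ridgeback Logistics SA, Tessera Pte Ltd, Windward Pte Ltd

Priya holds 100% of Windward, so Priya controls Windward.
Priya and Windward together hold 8% + 92% = 100% of Quillon, so Priya controls Quillon.
Priya and Windward together hold 30% + 70% = 100% of Tessera, so Priya controls Tessera.
Tessera holds 93% of Ridgeback, so Priya controls Ridgeback.
Windward and Ridgeback together hold 94% + 6% = 100% of Anchor, so Priya controls Anchor.
Ridgeback and Priya together hold 30% + 70% = 100% of Meridian, so Priya controls Meridian.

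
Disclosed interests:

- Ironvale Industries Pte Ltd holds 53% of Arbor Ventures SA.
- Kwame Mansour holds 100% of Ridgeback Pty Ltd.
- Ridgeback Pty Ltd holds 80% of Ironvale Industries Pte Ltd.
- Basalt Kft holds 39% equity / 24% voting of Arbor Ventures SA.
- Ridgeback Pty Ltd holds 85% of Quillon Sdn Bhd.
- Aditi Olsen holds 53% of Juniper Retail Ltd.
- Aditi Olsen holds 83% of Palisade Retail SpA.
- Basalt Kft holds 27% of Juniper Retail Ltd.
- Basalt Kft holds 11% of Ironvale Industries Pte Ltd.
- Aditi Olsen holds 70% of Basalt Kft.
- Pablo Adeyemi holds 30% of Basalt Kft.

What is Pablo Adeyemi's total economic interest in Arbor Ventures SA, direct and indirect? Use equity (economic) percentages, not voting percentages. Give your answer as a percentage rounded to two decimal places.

Pablo reaches Arbor along 2 paths.
Via Basalt → Ironvale: 30% × 11% × 53% = 1.749%.
Via Basalt: 30% × 39% = 11.7%.
Total: 1.749% + 11.7% = 13.449%.
Rounded: 13.45%.

13.45%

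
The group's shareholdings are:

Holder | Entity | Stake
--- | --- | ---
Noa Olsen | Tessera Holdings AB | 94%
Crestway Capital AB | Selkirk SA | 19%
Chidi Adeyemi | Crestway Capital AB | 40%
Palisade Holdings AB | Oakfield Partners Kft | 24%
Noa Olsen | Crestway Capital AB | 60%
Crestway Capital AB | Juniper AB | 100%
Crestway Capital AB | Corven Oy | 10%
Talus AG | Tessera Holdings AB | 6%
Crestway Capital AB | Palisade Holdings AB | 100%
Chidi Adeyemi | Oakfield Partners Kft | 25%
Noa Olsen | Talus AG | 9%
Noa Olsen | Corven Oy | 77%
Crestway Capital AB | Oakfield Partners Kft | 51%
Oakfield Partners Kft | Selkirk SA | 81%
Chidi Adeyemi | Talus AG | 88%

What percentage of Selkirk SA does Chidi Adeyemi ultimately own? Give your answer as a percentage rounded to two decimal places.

52.15%

Chidi reaches Selkirk along 4 paths.
Via Crestway: 40% × 19% = 7.6%.
Via Crestway → Oakfield: 40% × 51% × 81% = 16.524%.
Via Oakfield: 25% × 81% = 20.25%.
Via Crestway → Palisade → Oakfield: 40% × 100% × 24% × 81% = 7.776%.
Total: 7.6% + 16.524% + 20.25% + 7.776% = 52.15%.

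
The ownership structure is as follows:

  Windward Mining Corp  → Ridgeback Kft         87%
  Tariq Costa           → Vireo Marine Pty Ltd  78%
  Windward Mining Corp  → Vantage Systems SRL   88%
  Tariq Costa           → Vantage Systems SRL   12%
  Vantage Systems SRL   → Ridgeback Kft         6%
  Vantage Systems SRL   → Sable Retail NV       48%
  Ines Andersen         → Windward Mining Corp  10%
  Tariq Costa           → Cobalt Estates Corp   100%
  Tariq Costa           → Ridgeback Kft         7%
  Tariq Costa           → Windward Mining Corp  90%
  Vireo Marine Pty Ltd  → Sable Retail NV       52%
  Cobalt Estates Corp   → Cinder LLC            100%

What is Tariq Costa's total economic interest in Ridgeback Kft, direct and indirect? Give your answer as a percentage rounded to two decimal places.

Tariq reaches Ridgeback along 4 paths.
Via Vantage: 12% × 6% = 0.72%.
Via Windward → Vantage: 90% × 88% × 6% = 4.752%.
Direct stake: 7% = 7%.
Via Windward: 90% × 87% = 78.3%.
Total: 0.72% + 4.752% + 7% + 78.3% = 90.772%.
Rounded: 90.77%.

90.77%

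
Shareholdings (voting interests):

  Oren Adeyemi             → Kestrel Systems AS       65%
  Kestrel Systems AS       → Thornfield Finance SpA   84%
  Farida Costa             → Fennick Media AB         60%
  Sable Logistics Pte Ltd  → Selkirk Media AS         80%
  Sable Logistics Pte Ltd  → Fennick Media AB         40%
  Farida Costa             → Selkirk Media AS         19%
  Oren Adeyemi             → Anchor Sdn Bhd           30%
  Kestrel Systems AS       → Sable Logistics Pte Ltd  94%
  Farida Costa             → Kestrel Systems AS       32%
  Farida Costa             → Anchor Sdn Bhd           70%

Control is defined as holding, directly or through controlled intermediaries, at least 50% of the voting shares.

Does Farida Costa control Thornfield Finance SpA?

Farida holds 70% of Anchor, so Farida controls Anchor.
Farida holds 60% of Fennick, so Farida controls Fennick.
Neither Farida nor any entity Farida controls holds any voting interest in Thornfield.
So Farida does not control Thornfield.

No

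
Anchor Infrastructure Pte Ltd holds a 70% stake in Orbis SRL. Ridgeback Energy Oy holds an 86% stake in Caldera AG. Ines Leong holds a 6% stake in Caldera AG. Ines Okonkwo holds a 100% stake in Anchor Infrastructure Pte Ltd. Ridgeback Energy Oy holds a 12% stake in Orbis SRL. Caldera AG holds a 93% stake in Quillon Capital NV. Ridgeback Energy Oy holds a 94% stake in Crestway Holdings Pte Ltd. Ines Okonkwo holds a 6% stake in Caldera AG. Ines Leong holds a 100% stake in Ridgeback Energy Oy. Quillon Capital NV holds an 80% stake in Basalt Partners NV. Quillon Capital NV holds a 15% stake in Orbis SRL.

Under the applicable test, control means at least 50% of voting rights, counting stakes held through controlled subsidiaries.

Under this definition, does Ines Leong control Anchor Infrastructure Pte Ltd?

No

Ines Leong holds 100% of Ridgeback, so Ines Leong controls Ridgeback.
Ines Leong and Ridgeback together hold 6% + 86% = 92% of Caldera, so Ines Leong controls Caldera.
Caldera holds 93% of Quillon, so Ines Leong controls Quillon.
Ridgeback holds 94% of Crestway, so Ines Leong controls Crestway.
Quillon holds 80% of Basalt, so Ines Leong controls Basalt.
Neither Ines Leong nor any entity Ines Leong controls holds any voting interest in Anchor.
So Ines Leong does not control Anchor.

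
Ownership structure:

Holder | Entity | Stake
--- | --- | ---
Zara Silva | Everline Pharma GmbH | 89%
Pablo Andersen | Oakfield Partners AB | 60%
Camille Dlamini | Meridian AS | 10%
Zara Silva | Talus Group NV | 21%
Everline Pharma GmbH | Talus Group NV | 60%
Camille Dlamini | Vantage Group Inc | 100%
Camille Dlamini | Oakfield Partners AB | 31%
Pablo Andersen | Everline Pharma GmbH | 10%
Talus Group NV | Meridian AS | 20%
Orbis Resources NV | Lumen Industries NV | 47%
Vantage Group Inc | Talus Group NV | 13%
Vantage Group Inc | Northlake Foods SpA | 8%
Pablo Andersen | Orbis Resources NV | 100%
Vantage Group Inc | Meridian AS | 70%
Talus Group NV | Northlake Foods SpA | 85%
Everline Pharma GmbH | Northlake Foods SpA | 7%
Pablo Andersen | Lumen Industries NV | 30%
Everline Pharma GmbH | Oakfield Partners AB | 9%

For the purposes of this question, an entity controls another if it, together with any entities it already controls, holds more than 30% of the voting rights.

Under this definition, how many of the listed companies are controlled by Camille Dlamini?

Camille holds 100% of Vantage, so Camille controls Vantage.
Camille holds 31% of Oakfield, so Camille controls Oakfield.
Camille and Vantage together hold 10% + 70% = 80% of Meridian, so Camille controls Meridian.
No other company's threshold is met.
Camille controls 3 companies.

3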